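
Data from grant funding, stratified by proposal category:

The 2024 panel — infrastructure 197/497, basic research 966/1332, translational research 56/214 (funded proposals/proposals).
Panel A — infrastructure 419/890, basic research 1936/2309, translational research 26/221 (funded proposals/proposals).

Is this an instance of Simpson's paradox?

Infrastructure: the 2024 panel 197/497 = 39.6%, Panel A 419/890 = 47.1% → Panel A
Basic research: the 2024 panel 966/1332 = 72.5%, Panel A 1936/2309 = 83.8% → Panel A
Translational research: the 2024 panel 56/214 = 26.2%, Panel A 26/221 = 11.8% → the 2024 panel
Overall: the 2024 panel 1219/2043 = 59.7%, Panel A 2381/3420 = 69.6% → Panel A
Neither sweeps: the 2024 panel wins 1 of 3 groups, Panel A wins 2. Panel A wins overall but not every group — no Simpson reversal.

No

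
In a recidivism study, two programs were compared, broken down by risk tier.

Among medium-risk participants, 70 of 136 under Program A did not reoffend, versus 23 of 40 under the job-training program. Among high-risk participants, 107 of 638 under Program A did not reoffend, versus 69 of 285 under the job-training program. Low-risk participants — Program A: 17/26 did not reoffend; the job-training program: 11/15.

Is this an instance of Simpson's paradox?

Medium-risk: Program A 70/136 = 51.5%, the job-training program 23/40 = 57.5% → the job-training program
High-risk: Program A 107/638 = 16.8%, the job-training program 69/285 = 24.2% → the job-training program
Low-risk: Program A 17/26 = 65.4%, the job-training program 11/15 = 73.3% → the job-training program
Overall: Program A 194/800 = 24.2%, the job-training program 103/340 = 30.3% → the job-training program
The job-training program wins overall and in every risk group — no reversal.

No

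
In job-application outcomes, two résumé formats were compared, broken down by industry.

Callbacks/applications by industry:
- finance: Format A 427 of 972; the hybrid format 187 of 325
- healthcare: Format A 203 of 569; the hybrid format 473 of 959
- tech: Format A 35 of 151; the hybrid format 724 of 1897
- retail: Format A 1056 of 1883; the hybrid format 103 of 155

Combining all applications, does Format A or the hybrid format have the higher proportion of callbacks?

Finance: Format A 427/972 = 43.9%, the hybrid format 187/325 = 57.5% → the hybrid format
Healthcare: Format A 203/569 = 35.7%, the hybrid format 473/959 = 49.3% → the hybrid format
Tech: Format A 35/151 = 23.2%, the hybrid format 724/1897 = 38.2% → the hybrid format
Retail: Format A 1056/1883 = 56.1%, the hybrid format 103/155 = 66.5% → the hybrid format
Overall: Format A 1721/3575 = 48.1%, the hybrid format 1487/3336 = 44.6% → Format A
(The hybrid format wins every industry group but Format A wins overall — the hybrid format's applications skew toward the low-rate tech group.)

Format A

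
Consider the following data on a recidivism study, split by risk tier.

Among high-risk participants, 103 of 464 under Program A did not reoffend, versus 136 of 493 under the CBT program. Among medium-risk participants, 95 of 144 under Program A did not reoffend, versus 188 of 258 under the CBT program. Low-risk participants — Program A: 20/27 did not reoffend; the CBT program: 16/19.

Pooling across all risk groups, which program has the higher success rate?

the CBT program

High-risk: Program A 103/464 = 22.2%, the CBT program 136/493 = 27.6% → the CBT program
Medium-risk: Program A 95/144 = 66.0%, the CBT program 188/258 = 72.9% → the CBT program
Low-risk: Program A 20/27 = 74.1%, the CBT program 16/19 = 84.2% → the CBT program
Overall: Program A 218/635 = 34.3%, the CBT program 340/770 = 44.2% → the CBT program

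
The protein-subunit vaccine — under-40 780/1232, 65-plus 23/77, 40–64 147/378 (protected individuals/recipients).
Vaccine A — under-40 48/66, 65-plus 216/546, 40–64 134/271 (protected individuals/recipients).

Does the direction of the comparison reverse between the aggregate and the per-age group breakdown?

Under-40: the protein-subunit vaccine 780/1232 = 63.3%, Vaccine A 48/66 = 72.7% → Vaccine A
65-plus: the protein-subunit vaccine 23/77 = 29.9%, Vaccine A 216/546 = 39.6% → Vaccine A
40–64: the protein-subunit vaccine 147/378 = 38.9%, Vaccine A 134/271 = 49.4% → Vaccine A
Overall: the protein-subunit vaccine 950/1687 = 56.3%, Vaccine A 398/883 = 45.1% → the protein-subunit vaccine
Vaccine A wins each age group but the protein-subunit vaccine wins overall — the comparison reverses. Vaccine A's recipients skew toward 65-plus, which has a lower base rate.

Yes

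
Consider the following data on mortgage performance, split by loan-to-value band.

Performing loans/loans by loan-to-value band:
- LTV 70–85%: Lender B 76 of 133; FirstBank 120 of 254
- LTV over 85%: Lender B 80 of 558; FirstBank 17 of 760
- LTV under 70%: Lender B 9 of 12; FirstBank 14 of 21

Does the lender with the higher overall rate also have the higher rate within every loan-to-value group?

LTV 70–85%: Lender B 76/133 = 57.1%, FirstBank 120/254 = 47.2% → Lender B
LTV over 85%: Lender B 80/558 = 14.3%, FirstBank 17/760 = 2.2% → Lender B
LTV under 70%: Lender B 9/12 = 75.0%, FirstBank 14/21 = 66.7% → Lender B
Overall: Lender B 165/703 = 23.5%, FirstBank 151/1035 = 14.6% → Lender B
Lender B wins overall and in every loan-to-value group — no reversal.

Yes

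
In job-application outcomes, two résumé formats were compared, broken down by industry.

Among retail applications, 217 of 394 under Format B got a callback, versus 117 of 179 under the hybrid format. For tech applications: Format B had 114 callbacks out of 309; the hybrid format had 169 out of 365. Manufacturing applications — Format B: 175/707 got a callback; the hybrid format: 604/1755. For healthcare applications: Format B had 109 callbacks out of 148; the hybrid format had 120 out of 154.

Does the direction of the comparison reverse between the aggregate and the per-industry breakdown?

No

Retail: Format B 217/394 = 55.1%, the hybrid format 117/179 = 65.4% → the hybrid format
Tech: Format B 114/309 = 36.9%, the hybrid format 169/365 = 46.3% → the hybrid format
Manufacturing: Format B 175/707 = 24.8%, the hybrid format 604/1755 = 34.4% → the hybrid format
Healthcare: Format B 109/148 = 73.6%, the hybrid format 120/154 = 77.9% → the hybrid format
Overall: Format B 615/1558 = 39.5%, the hybrid format 1010/2453 = 41.2% → the hybrid format
The hybrid format wins overall and in every industry group — no reversal.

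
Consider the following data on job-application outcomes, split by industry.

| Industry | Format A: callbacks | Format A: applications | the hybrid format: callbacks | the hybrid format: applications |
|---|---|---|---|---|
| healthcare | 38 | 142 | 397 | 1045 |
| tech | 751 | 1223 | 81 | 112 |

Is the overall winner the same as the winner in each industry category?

Healthcare: Format A 38/142 = 26.8%, the hybrid format 397/1045 = 38.0% → the hybrid format
Tech: Format A 751/1223 = 61.4%, the hybrid format 81/112 = 72.3% → the hybrid format
Overall: Format A 789/1365 = 57.8%, the hybrid format 478/1157 = 41.3% → Format A
The hybrid format wins each industry group but Format A wins overall — the comparison reverses. The hybrid format's applications skew toward healthcare, which has a lower base rate.

No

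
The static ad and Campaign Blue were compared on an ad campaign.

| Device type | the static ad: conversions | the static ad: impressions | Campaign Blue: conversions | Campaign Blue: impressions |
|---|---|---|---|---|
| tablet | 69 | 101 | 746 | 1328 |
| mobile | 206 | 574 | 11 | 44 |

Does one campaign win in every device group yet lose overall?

Tablet: the static ad 69/101 = 68.3%, Campaign Blue 746/1328 = 56.2% → the static ad
Mobile: the static ad 206/574 = 35.9%, Campaign Blue 11/44 = 25.0% → the static ad
Overall: the static ad 275/675 = 40.7%, Campaign Blue 757/1372 = 55.2% → Campaign Blue
The static ad wins each device group but Campaign Blue wins overall — the comparison reverses. The static ad's impressions skew toward mobile, which has a lower base rate.

Yes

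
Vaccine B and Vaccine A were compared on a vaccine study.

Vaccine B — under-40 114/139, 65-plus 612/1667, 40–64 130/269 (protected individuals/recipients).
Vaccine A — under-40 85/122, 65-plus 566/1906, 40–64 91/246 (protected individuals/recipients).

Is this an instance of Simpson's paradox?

Under-40: Vaccine B 114/139 = 82.0%, Vaccine A 85/122 = 69.7% → Vaccine B
65-plus: Vaccine B 612/1667 = 36.7%, Vaccine A 566/1906 = 29.7% → Vaccine B
40–64: Vaccine B 130/269 = 48.3%, Vaccine A 91/246 = 37.0% → Vaccine B
Overall: Vaccine B 856/2075 = 41.3%, Vaccine A 742/2274 = 32.6% → Vaccine B
Vaccine B wins overall and in every age group — no reversal.

No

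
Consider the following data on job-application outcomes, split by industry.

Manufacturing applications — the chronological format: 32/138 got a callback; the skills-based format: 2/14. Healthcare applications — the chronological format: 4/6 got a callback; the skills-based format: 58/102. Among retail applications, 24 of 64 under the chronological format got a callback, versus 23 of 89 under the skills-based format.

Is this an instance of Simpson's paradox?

Manufacturing: the chronological format 32/138 = 23.2%, the skills-based format 2/14 = 14.3% → the chronological format
Healthcare: the chronological format 4/6 = 66.7%, the skills-based format 58/102 = 56.9% → the chronological format
Retail: the chronological format 24/64 = 37.5%, the skills-based format 23/89 = 25.8% → the chronological format
Overall: the chronological format 60/208 = 28.8%, the skills-based format 83/205 = 40.5% → the skills-based format
The chronological format wins each industry group but the skills-based format wins overall — the comparison reverses. The chronological format's applications skew toward manufacturing, which has a lower base rate.

Yes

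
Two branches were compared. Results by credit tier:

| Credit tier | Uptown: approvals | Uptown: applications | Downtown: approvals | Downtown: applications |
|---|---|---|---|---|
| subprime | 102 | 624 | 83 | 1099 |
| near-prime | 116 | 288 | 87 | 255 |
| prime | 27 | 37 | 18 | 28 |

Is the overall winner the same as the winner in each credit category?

Subprime: Uptown 102/624 = 16.3%, Downtown 83/1099 = 7.6% → Uptown
Near-prime: Uptown 116/288 = 40.3%, Downtown 87/255 = 34.1% → Uptown
Prime: Uptown 27/37 = 73.0%, Downtown 18/28 = 64.3% → Uptown
Overall: Uptown 245/949 = 25.8%, Downtown 188/1382 = 13.6% → Uptown
Uptown wins overall and in every credit group — no reversal.

Yes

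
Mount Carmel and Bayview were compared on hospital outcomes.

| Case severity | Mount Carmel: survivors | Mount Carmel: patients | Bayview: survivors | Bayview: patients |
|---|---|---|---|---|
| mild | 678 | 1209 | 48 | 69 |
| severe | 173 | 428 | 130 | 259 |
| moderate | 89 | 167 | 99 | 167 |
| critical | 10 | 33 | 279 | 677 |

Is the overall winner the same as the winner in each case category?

No

Mild: Mount Carmel 678/1209 = 56.1%, Bayview 48/69 = 69.6% → Bayview
Severe: Mount Carmel 173/428 = 40.4%, Bayview 130/259 = 50.2% → Bayview
Moderate: Mount Carmel 89/167 = 53.3%, Bayview 99/167 = 59.3% → Bayview
Critical: Mount Carmel 10/33 = 30.3%, Bayview 279/677 = 41.2% → Bayview
Overall: Mount Carmel 950/1837 = 51.7%, Bayview 556/1172 = 47.4% → Mount Carmel
Bayview wins each case group but Mount Carmel wins overall — the comparison reverses. Bayview's patients skew toward critical, which has a lower base rate.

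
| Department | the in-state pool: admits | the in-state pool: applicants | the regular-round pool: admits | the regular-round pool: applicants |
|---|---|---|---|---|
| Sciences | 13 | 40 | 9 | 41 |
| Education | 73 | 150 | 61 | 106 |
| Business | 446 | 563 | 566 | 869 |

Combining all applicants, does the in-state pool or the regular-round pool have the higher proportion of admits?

the in-state pool

Sciences: the in-state pool 13/40 = 32.5%, the regular-round pool 9/41 = 22.0% → the in-state pool
Education: the in-state pool 73/150 = 48.7%, the regular-round pool 61/106 = 57.5% → the regular-round pool
Business: the in-state pool 446/563 = 79.2%, the regular-round pool 566/869 = 65.1% → the in-state pool
Overall: the in-state pool 532/753 = 70.7%, the regular-round pool 636/1016 = 62.6% → the in-state pool
(Neither sweeps every department group, but the in-state pool has the higher pooled rate.)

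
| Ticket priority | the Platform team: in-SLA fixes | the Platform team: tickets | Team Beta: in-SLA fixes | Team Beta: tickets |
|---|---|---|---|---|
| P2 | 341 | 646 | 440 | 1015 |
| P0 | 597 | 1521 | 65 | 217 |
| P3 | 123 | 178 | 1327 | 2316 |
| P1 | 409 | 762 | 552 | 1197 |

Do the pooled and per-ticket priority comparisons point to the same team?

No

P2: the Platform team 341/646 = 52.8%, Team Beta 440/1015 = 43.3% → the Platform team
P0: the Platform team 597/1521 = 39.3%, Team Beta 65/217 = 30.0% → the Platform team
P3: the Platform team 123/178 = 69.1%, Team Beta 1327/2316 = 57.3% → the Platform team
P1: the Platform team 409/762 = 53.7%, Team Beta 552/1197 = 46.1% → the Platform team
Overall: the Platform team 1470/3107 = 47.3%, Team Beta 2384/4745 = 50.2% → Team Beta
The Platform team wins each ticket group but Team Beta wins overall — the comparison reverses. The Platform team's tickets skew toward P0, which has a lower base rate.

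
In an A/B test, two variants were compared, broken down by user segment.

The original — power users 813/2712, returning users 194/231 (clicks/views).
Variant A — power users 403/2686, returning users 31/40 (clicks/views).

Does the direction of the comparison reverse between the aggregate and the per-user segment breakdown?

Power users: the original 813/2712 = 30.0%, Variant A 403/2686 = 15.0% → the original
Returning users: the original 194/231 = 84.0%, Variant A 31/40 = 77.5% → the original
Overall: the original 1007/2943 = 34.2%, Variant A 434/2726 = 15.9% → the original
The original wins overall and in every user group — no reversal.

No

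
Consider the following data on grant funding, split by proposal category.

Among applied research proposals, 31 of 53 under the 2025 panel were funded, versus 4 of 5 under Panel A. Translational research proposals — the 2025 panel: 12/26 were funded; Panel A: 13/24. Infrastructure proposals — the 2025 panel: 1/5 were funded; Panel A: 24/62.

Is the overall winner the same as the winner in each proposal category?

No

Applied research: the 2025 panel 31/53 = 58.5%, Panel A 4/5 = 80.0% → Panel A
Translational research: the 2025 panel 12/26 = 46.2%, Panel A 13/24 = 54.2% → Panel A
Infrastructure: the 2025 panel 1/5 = 20.0%, Panel A 24/62 = 38.7% → Panel A
Overall: the 2025 panel 44/84 = 52.4%, Panel A 41/91 = 45.1% → the 2025 panel
Panel A wins each proposal group but the 2025 panel wins overall — the comparison reverses. Panel A's proposals skew toward infrastructure, which has a lower base rate.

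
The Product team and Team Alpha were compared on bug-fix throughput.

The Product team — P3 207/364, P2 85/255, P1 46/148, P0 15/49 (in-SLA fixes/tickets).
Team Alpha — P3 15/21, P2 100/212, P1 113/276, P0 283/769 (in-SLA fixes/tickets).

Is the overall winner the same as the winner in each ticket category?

No

P3: the Product team 207/364 = 56.9%, Team Alpha 15/21 = 71.4% → Team Alpha
P2: the Product team 85/255 = 33.3%, Team Alpha 100/212 = 47.2% → Team Alpha
P1: the Product team 46/148 = 31.1%, Team Alpha 113/276 = 40.9% → Team Alpha
P0: the Product team 15/49 = 30.6%, Team Alpha 283/769 = 36.8% → Team Alpha
Overall: the Product team 353/816 = 43.3%, Team Alpha 511/1278 = 40.0% → the Product team
Team Alpha wins each ticket group but the Product team wins overall — the comparison reverses. Team Alpha's tickets skew toward P0, which has a lower base rate.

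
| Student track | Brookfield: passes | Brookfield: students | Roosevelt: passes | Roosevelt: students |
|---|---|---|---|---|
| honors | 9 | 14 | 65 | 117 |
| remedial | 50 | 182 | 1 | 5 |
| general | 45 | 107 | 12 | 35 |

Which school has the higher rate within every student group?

Honors: Brookfield 9/14 = 64.3%, Roosevelt 65/117 = 55.6% → Brookfield
Remedial: Brookfield 50/182 = 27.5%, Roosevelt 1/5 = 20.0% → Brookfield
General: Brookfield 45/107 = 42.1%, Roosevelt 12/35 = 34.3% → Brookfield
Brookfield has the higher rate in all 3 groups.

Brookfield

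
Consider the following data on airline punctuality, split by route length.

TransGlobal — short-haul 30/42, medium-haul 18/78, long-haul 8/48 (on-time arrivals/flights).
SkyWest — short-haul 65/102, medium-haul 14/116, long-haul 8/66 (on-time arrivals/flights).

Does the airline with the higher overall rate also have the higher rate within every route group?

Yes

Short-haul: TransGlobal 30/42 = 71.4%, SkyWest 65/102 = 63.7% → TransGlobal
Medium-haul: TransGlobal 18/78 = 23.1%, SkyWest 14/116 = 12.1% → TransGlobal
Long-haul: TransGlobal 8/48 = 16.7%, SkyWest 8/66 = 12.1% → TransGlobal
Overall: TransGlobal 56/168 = 33.3%, SkyWest 87/284 = 30.6% → TransGlobal
TransGlobal wins overall and in every route group — no reversal.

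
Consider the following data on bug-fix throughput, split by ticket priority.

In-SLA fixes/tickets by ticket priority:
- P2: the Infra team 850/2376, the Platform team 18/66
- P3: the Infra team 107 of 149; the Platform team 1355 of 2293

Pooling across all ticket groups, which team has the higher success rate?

the Platform team

P2: the Infra team 850/2376 = 35.8%, the Platform team 18/66 = 27.3% → the Infra team
P3: the Infra team 107/149 = 71.8%, the Platform team 1355/2293 = 59.1% → the Infra team
Overall: the Infra team 957/2525 = 37.9%, the Platform team 1373/2359 = 58.2% → the Platform team
(The Infra team wins every ticket group but the Platform team wins overall — the Infra team's tickets skew toward the low-rate P2 group.)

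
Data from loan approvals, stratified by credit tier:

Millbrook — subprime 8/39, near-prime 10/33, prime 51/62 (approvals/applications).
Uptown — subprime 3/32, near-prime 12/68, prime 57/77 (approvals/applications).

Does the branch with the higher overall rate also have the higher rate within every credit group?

Subprime: Millbrook 8/39 = 20.5%, Uptown 3/32 = 9.4% → Millbrook
Near-prime: Millbrook 10/33 = 30.3%, Uptown 12/68 = 17.6% → Millbrook
Prime: Millbrook 51/62 = 82.3%, Uptown 57/77 = 74.0% → Millbrook
Overall: Millbrook 69/134 = 51.5%, Uptown 72/177 = 40.7% → Millbrook
Millbrook wins overall and in every credit group — no reversal.

Yes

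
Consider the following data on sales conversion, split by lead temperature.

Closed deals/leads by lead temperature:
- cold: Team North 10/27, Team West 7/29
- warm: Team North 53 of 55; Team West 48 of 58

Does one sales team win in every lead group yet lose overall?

No

Cold: Team North 10/27 = 37.0%, Team West 7/29 = 24.1% → Team North
Warm: Team North 53/55 = 96.4%, Team West 48/58 = 82.8% → Team North
Overall: Team North 63/82 = 76.8%, Team West 55/87 = 63.2% → Team North
Team North wins overall and in every lead group — no reversal.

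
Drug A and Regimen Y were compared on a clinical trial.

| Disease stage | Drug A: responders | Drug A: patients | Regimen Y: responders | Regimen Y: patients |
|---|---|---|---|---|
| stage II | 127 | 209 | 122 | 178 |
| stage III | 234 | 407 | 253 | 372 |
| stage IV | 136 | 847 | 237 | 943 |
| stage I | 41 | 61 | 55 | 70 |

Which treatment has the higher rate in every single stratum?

Stage II: Drug A 127/209 = 60.8%, Regimen Y 122/178 = 68.5% → Regimen Y
Stage III: Drug A 234/407 = 57.5%, Regimen Y 253/372 = 68.0% → Regimen Y
Stage IV: Drug A 136/847 = 16.1%, Regimen Y 237/943 = 25.1% → Regimen Y
Stage I: Drug A 41/61 = 67.2%, Regimen Y 55/70 = 78.6% → Regimen Y
Regimen Y has the higher rate in all 4 groups.

Regimen Y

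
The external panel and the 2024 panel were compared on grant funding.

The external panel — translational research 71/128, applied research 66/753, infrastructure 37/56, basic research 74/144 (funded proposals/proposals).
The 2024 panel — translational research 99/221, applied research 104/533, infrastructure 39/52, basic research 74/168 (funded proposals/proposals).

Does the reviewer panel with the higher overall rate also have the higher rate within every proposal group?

Translational research: the external panel 71/128 = 55.5%, the 2024 panel 99/221 = 44.8% → the external panel
Applied research: the external panel 66/753 = 8.8%, the 2024 panel 104/533 = 19.5% → the 2024 panel
Infrastructure: the external panel 37/56 = 66.1%, the 2024 panel 39/52 = 75.0% → the 2024 panel
Basic research: the external panel 74/144 = 51.4%, the 2024 panel 74/168 = 44.0% → the external panel
Overall: the external panel 248/1081 = 22.9%, the 2024 panel 316/974 = 32.4% → the 2024 panel
Neither sweeps: the external panel wins 2 of 4 groups, the 2024 panel wins 2. The 2024 panel wins overall but not every group — no Simpson reversal.

No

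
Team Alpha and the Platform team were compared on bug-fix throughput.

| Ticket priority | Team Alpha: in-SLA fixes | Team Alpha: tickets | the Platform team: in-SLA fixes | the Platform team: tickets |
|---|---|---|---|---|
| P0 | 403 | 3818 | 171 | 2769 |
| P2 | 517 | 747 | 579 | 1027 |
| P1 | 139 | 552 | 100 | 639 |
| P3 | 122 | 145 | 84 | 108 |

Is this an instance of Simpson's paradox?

P0: Team Alpha 403/3818 = 10.6%, the Platform team 171/2769 = 6.2% → Team Alpha
P2: Team Alpha 517/747 = 69.2%, the Platform team 579/1027 = 56.4% → Team Alpha
P1: Team Alpha 139/552 = 25.2%, the Platform team 100/639 = 15.6% → Team Alpha
P3: Team Alpha 122/145 = 84.1%, the Platform team 84/108 = 77.8% → Team Alpha
Overall: Team Alpha 1181/5262 = 22.4%, the Platform team 934/4543 = 20.6% → Team Alpha
Team Alpha wins overall and in every ticket group — no reversal.

No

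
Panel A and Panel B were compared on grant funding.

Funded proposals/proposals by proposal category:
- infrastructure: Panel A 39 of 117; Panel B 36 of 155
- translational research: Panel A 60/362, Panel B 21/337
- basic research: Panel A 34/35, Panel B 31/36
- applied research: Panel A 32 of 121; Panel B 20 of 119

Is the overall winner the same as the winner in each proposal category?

Infrastructure: Panel A 39/117 = 33.3%, Panel B 36/155 = 23.2% → Panel A
Translational research: Panel A 60/362 = 16.6%, Panel B 21/337 = 6.2% → Panel A
Basic research: Panel A 34/35 = 97.1%, Panel B 31/36 = 86.1% → Panel A
Applied research: Panel A 32/121 = 26.4%, Panel B 20/119 = 16.8% → Panel A
Overall: Panel A 165/635 = 26.0%, Panel B 108/647 = 16.7% → Panel A
Panel A wins overall and in every proposal group — no reversal.

Yes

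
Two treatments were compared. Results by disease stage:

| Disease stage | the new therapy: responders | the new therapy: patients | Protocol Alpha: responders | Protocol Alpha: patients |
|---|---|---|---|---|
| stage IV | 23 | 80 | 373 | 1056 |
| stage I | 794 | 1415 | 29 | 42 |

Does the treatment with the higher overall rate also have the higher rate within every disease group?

No

Stage IV: the new therapy 23/80 = 28.8%, Protocol Alpha 373/1056 = 35.3% → Protocol Alpha
Stage I: the new therapy 794/1415 = 56.1%, Protocol Alpha 29/42 = 69.0% → Protocol Alpha
Overall: the new therapy 817/1495 = 54.6%, Protocol Alpha 402/1098 = 36.6% → the new therapy
Protocol Alpha wins each disease group but the new therapy wins overall — the comparison reverses. Protocol Alpha's patients skew toward stage IV, which has a lower base rate.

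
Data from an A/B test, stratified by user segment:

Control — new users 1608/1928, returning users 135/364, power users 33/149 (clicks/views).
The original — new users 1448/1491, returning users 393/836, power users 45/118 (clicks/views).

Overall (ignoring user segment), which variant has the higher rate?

the original

New users: Control 1608/1928 = 83.4%, the original 1448/1491 = 97.1% → the original
Returning users: Control 135/364 = 37.1%, the original 393/836 = 47.0% → the original
Power users: Control 33/149 = 22.1%, the original 45/118 = 38.1% → the original
Overall: Control 1776/2441 = 72.8%, the original 1886/2445 = 77.1% → the original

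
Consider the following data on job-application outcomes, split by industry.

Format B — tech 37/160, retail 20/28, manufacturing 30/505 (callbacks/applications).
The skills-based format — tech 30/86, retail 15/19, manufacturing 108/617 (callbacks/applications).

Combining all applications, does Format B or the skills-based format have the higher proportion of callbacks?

Tech: Format B 37/160 = 23.1%, the skills-based format 30/86 = 34.9% → the skills-based format
Retail: Format B 20/28 = 71.4%, the skills-based format 15/19 = 78.9% → the skills-based format
Manufacturing: Format B 30/505 = 5.9%, the skills-based format 108/617 = 17.5% → the skills-based format
Overall: Format B 87/693 = 12.6%, the skills-based format 153/722 = 21.2% → the skills-based format

the skills-based format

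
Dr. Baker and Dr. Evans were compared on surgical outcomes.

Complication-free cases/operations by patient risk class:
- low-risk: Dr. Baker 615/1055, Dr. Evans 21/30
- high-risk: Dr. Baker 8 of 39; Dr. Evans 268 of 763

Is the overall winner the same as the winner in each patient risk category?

Low-risk: Dr. Baker 615/1055 = 58.3%, Dr. Evans 21/30 = 70.0% → Dr. Evans
High-risk: Dr. Baker 8/39 = 20.5%, Dr. Evans 268/763 = 35.1% → Dr. Evans
Overall: Dr. Baker 623/1094 = 56.9%, Dr. Evans 289/793 = 36.4% → Dr. Baker
Dr. Evans wins each patient risk group but Dr. Baker wins overall — the comparison reverses. Dr. Evans's operations skew toward high-risk, which has a lower base rate.

No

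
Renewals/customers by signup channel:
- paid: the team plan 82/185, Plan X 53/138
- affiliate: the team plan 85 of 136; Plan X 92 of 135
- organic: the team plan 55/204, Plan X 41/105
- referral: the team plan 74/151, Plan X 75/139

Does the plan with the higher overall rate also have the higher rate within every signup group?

No

Paid: the team plan 82/185 = 44.3%, Plan X 53/138 = 38.4% → the team plan
Affiliate: the team plan 85/136 = 62.5%, Plan X 92/135 = 68.1% → Plan X
Organic: the team plan 55/204 = 27.0%, Plan X 41/105 = 39.0% → Plan X
Referral: the team plan 74/151 = 49.0%, Plan X 75/139 = 54.0% → Plan X
Overall: the team plan 296/676 = 43.8%, Plan X 261/517 = 50.5% → Plan X
Neither sweeps: the team plan wins 1 of 4 groups, Plan X wins 3. Plan X wins overall but not every group — no Simpson reversal.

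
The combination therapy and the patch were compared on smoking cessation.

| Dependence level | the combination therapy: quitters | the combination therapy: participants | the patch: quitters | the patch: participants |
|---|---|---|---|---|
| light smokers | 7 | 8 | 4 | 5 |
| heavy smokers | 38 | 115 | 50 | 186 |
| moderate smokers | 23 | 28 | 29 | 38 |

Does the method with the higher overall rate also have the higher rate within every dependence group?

Yes

Light smokers: the combination therapy 7/8 = 87.5%, the patch 4/5 = 80.0% → the combination therapy
Heavy smokers: the combination therapy 38/115 = 33.0%, the patch 50/186 = 26.9% → the combination therapy
Moderate smokers: the combination therapy 23/28 = 82.1%, the patch 29/38 = 76.3% → the combination therapy
Overall: the combination therapy 68/151 = 45.0%, the patch 83/229 = 36.2% → the combination therapy
The combination therapy wins overall and in every dependence group — no reversal.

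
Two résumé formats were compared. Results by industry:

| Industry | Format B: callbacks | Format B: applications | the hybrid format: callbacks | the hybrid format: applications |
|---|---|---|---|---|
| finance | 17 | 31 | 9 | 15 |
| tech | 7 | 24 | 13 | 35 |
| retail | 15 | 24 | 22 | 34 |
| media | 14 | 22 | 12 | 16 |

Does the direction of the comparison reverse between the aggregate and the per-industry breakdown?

No

Finance: Format B 17/31 = 54.8%, the hybrid format 9/15 = 60.0% → the hybrid format
Tech: Format B 7/24 = 29.2%, the hybrid format 13/35 = 37.1% → the hybrid format
Retail: Format B 15/24 = 62.5%, the hybrid format 22/34 = 64.7% → the hybrid format
Media: Format B 14/22 = 63.6%, the hybrid format 12/16 = 75.0% → the hybrid format
Overall: Format B 53/101 = 52.5%, the hybrid format 56/100 = 56.0% → the hybrid format
The hybrid format wins overall and in every industry group — no reversal.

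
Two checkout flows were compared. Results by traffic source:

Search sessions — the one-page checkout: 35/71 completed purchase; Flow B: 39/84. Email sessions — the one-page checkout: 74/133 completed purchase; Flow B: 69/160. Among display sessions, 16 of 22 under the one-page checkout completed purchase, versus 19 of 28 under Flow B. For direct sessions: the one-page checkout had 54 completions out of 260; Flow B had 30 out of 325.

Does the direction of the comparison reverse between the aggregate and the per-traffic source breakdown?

No

Search: the one-page checkout 35/71 = 49.3%, Flow B 39/84 = 46.4% → the one-page checkout
Email: the one-page checkout 74/133 = 55.6%, Flow B 69/160 = 43.1% → the one-page checkout
Display: the one-page checkout 16/22 = 72.7%, Flow B 19/28 = 67.9% → the one-page checkout
Direct: the one-page checkout 54/260 = 20.8%, Flow B 30/325 = 9.2% → the one-page checkout
Overall: the one-page checkout 179/486 = 36.8%, Flow B 157/597 = 26.3% → the one-page checkout
The one-page checkout wins overall and in every traffic group — no reversal.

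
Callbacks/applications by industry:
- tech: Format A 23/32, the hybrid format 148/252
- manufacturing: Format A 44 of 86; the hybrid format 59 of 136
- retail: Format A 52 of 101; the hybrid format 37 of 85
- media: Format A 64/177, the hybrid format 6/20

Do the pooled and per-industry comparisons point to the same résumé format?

Tech: Format A 23/32 = 71.9%, the hybrid format 148/252 = 58.7% → Format A
Manufacturing: Format A 44/86 = 51.2%, the hybrid format 59/136 = 43.4% → Format A
Retail: Format A 52/101 = 51.5%, the hybrid format 37/85 = 43.5% → Format A
Media: Format A 64/177 = 36.2%, the hybrid format 6/20 = 30.0% → Format A
Overall: Format A 183/396 = 46.2%, the hybrid format 250/493 = 50.7% → the hybrid format
Format A wins each industry group but the hybrid format wins overall — the comparison reverses. Format A's applications skew toward media, which has a lower base rate.

No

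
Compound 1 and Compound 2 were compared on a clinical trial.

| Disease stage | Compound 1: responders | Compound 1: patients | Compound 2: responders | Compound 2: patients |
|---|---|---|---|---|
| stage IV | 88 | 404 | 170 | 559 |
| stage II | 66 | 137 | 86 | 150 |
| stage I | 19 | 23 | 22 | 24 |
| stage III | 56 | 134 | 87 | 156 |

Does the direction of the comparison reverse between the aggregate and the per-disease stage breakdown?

No

Stage IV: Compound 1 88/404 = 21.8%, Compound 2 170/559 = 30.4% → Compound 2
Stage II: Compound 1 66/137 = 48.2%, Compound 2 86/150 = 57.3% → Compound 2
Stage I: Compound 1 19/23 = 82.6%, Compound 2 22/24 = 91.7% → Compound 2
Stage III: Compound 1 56/134 = 41.8%, Compound 2 87/156 = 55.8% → Compound 2
Overall: Compound 1 229/698 = 32.8%, Compound 2 365/889 = 41.1% → Compound 2
Compound 2 wins overall and in every disease group — no reversal.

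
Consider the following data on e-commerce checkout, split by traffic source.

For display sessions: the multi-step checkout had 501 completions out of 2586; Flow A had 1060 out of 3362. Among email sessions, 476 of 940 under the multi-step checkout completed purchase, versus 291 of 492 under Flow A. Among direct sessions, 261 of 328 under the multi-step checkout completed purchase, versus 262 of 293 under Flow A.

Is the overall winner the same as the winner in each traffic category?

Yes

Display: the multi-step checkout 501/2586 = 19.4%, Flow A 1060/3362 = 31.5% → Flow A
Email: the multi-step checkout 476/940 = 50.6%, Flow A 291/492 = 59.1% → Flow A
Direct: the multi-step checkout 261/328 = 79.6%, Flow A 262/293 = 89.4% → Flow A
Overall: the multi-step checkout 1238/3854 = 32.1%, Flow A 1613/4147 = 38.9% → Flow A
Flow A wins overall and in every traffic group — no reversal.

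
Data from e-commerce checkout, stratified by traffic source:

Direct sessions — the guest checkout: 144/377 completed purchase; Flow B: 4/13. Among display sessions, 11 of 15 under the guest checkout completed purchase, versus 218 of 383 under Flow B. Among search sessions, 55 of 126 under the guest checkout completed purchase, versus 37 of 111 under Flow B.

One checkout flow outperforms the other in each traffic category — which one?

the guest checkout

Direct: the guest checkout 144/377 = 38.2%, Flow B 4/13 = 30.8% → the guest checkout
Display: the guest checkout 11/15 = 73.3%, Flow B 218/383 = 56.9% → the guest checkout
Search: the guest checkout 55/126 = 43.7%, Flow B 37/111 = 33.3% → the guest checkout
The guest checkout has the higher rate in all 3 groups.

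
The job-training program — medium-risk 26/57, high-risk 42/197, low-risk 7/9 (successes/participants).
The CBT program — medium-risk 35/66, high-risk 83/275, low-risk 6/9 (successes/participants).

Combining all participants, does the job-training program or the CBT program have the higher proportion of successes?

Medium-risk: the job-training program 26/57 = 45.6%, the CBT program 35/66 = 53.0% → the CBT program
High-risk: the job-training program 42/197 = 21.3%, the CBT program 83/275 = 30.2% → the CBT program
Low-risk: the job-training program 7/9 = 77.8%, the CBT program 6/9 = 66.7% → the job-training program
Overall: the job-training program 75/263 = 28.5%, the CBT program 124/350 = 35.4% → the CBT program
(Neither sweeps every risk group, but the CBT program has the higher pooled rate.)

the CBT program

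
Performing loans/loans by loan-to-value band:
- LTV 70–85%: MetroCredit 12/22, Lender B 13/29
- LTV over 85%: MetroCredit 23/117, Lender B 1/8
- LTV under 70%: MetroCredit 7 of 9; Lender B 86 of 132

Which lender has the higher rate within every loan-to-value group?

MetroCredit

LTV 70–85%: MetroCredit 12/22 = 54.5%, Lender B 13/29 = 44.8% → MetroCredit
LTV over 85%: MetroCredit 23/117 = 19.7%, Lender B 1/8 = 12.5% → MetroCredit
LTV under 70%: MetroCredit 7/9 = 77.8%, Lender B 86/132 = 65.2% → MetroCredit
MetroCredit has the higher rate in all 3 groups.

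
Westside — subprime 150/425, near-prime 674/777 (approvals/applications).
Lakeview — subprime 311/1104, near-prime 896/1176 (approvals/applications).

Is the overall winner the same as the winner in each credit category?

Yes

Subprime: Westside 150/425 = 35.3%, Lakeview 311/1104 = 28.2% → Westside
Near-prime: Westside 674/777 = 86.7%, Lakeview 896/1176 = 76.2% → Westside
Overall: Westside 824/1202 = 68.6%, Lakeview 1207/2280 = 52.9% → Westside
Westside wins overall and in every credit group — no reversal.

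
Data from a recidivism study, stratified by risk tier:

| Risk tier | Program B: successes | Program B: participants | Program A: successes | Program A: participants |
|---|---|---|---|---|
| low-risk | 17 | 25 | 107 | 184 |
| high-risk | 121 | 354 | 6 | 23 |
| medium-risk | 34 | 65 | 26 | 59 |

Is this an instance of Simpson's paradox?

Yes

Low-risk: Program B 17/25 = 68.0%, Program A 107/184 = 58.2% → Program B
High-risk: Program B 121/354 = 34.2%, Program A 6/23 = 26.1% → Program B
Medium-risk: Program B 34/65 = 52.3%, Program A 26/59 = 44.1% → Program B
Overall: Program B 172/444 = 38.7%, Program A 139/266 = 52.3% → Program A
Program B wins each risk group but Program A wins overall — the comparison reverses. Program B's participants skew toward high-risk, which has a lower base rate.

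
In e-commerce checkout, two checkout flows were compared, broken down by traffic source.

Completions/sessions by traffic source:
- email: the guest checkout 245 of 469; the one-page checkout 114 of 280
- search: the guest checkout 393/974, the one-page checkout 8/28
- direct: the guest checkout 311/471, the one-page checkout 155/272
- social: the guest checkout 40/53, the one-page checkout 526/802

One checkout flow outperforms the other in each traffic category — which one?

the guest checkout

Email: the guest checkout 245/469 = 52.2%, the one-page checkout 114/280 = 40.7% → the guest checkout
Search: the guest checkout 393/974 = 40.3%, the one-page checkout 8/28 = 28.6% → the guest checkout
Direct: the guest checkout 311/471 = 66.0%, the one-page checkout 155/272 = 57.0% → the guest checkout
Social: the guest checkout 40/53 = 75.5%, the one-page checkout 526/802 = 65.6% → the guest checkout
The guest checkout has the higher rate in all 4 groups.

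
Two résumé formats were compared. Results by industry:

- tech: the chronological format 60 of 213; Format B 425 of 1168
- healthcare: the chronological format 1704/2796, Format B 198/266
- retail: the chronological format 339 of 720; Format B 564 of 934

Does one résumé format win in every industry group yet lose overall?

Tech: the chronological format 60/213 = 28.2%, Format B 425/1168 = 36.4% → Format B
Healthcare: the chronological format 1704/2796 = 60.9%, Format B 198/266 = 74.4% → Format B
Retail: the chronological format 339/720 = 47.1%, Format B 564/934 = 60.4% → Format B
Overall: the chronological format 2103/3729 = 56.4%, Format B 1187/2368 = 50.1% → the chronological format
Format B wins each industry group but the chronological format wins overall — the comparison reverses. Format B's applications skew toward tech, which has a lower base rate.

Yes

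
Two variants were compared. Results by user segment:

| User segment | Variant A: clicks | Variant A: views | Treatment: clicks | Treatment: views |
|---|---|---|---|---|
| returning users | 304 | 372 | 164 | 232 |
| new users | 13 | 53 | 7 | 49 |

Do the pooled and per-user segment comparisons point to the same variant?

Returning users: Variant A 304/372 = 81.7%, Treatment 164/232 = 70.7% → Variant A
New users: Variant A 13/53 = 24.5%, Treatment 7/49 = 14.3% → Variant A
Overall: Variant A 317/425 = 74.6%, Treatment 171/281 = 60.9% → Variant A
Variant A wins overall and in every user group — no reversal.

Yes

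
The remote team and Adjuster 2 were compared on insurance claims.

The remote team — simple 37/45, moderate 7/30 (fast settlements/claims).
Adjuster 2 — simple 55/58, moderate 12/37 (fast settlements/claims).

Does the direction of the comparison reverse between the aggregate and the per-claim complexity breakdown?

Simple: the remote team 37/45 = 82.2%, Adjuster 2 55/58 = 94.8% → Adjuster 2
Moderate: the remote team 7/30 = 23.3%, Adjuster 2 12/37 = 32.4% → Adjuster 2
Overall: the remote team 44/75 = 58.7%, Adjuster 2 67/95 = 70.5% → Adjuster 2
Adjuster 2 wins overall and in every claim group — no reversal.

No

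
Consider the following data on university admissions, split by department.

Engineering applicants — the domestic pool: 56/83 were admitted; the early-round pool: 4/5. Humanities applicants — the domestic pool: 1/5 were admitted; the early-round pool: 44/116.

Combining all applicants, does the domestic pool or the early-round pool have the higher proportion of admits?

Engineering: the domestic pool 56/83 = 67.5%, the early-round pool 4/5 = 80.0% → the early-round pool
Humanities: the domestic pool 1/5 = 20.0%, the early-round pool 44/116 = 37.9% → the early-round pool
Overall: the domestic pool 57/88 = 64.8%, the early-round pool 48/121 = 39.7% → the domestic pool
(The early-round pool wins every department group but the domestic pool wins overall — the early-round pool's applicants skew toward the low-rate Humanities group.)

the domestic pool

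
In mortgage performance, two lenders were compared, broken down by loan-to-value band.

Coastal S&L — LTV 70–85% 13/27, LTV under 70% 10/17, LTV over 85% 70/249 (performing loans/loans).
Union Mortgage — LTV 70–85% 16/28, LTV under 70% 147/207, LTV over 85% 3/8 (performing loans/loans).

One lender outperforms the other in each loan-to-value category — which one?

LTV 70–85%: Coastal S&L 13/27 = 48.1%, Union Mortgage 16/28 = 57.1% → Union Mortgage
LTV under 70%: Coastal S&L 10/17 = 58.8%, Union Mortgage 147/207 = 71.0% → Union Mortgage
LTV over 85%: Coastal S&L 70/249 = 28.1%, Union Mortgage 3/8 = 37.5% → Union Mortgage
Union Mortgage has the higher rate in all 3 groups.

Union Mortgage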